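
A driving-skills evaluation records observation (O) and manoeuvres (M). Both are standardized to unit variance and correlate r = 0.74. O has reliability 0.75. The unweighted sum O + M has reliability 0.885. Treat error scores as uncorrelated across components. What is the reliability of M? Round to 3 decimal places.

0.850

Var(O+M) = 2 + 2·0.74 = 3.480.
True-score variance = ρ_O + ρ_M + 2·0.74, so 0.885 = (0.75 + ρ_M + 1.48) / 3.480.
ρ_M = 0.885·3.480 − 0.75 − 1.48 = 0.850.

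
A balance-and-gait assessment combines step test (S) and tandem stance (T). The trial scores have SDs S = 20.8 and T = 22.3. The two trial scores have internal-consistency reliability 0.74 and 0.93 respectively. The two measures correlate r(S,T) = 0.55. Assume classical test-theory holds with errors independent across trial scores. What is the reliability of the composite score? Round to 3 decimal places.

0.898

Var(S+T) = 20.8² + 22.3² + 2·[20.8·22.3·0.55] = 929.93 + 510.224 = 1440.15.
Under uncorrelated errors the observed covariances equal the true-score covariances, so only the own-variance terms attenuate.
True-score variance = [20.8²·0.74 + 22.3²·0.93] + 510.224 = 782.633 + 510.224 = 1292.86.
Reliability = 1292.86 / 1440.15 = 0.898.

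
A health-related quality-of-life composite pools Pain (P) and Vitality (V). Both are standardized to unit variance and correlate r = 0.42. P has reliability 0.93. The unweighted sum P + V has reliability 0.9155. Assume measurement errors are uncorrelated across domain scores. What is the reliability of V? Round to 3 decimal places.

Var(P+V) = 2 + 2·0.42 = 2.840.
True-score variance = ρ_P + ρ_V + 2·0.42, so 0.9155 = (0.93 + ρ_V + 0.84) / 2.840.
ρ_V = 0.9155·2.840 − 0.93 − 0.84 = 0.830.

0.830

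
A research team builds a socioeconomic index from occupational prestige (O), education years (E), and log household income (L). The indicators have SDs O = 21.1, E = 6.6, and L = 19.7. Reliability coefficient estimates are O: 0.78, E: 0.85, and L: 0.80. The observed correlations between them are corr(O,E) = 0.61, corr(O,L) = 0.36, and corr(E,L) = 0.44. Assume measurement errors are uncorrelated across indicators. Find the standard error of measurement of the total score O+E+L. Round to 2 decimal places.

Var(total) = 876.86 + 583.597 = 1460.46.
True-score variance = 694.762 + 583.597 = 1278.36, so reliability = 0.8753.
Error variance = 1460.46 − 1278.36 = 182.098; SEM = √182.098 = 13.49.

13.49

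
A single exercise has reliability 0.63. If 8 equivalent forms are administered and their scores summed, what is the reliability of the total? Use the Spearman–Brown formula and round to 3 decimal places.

0.932

ρ_k = kρ / (1 + (k−1)ρ) = 8·0.63 / (1 + 7·0.63) = 5.040 / 5.410 = 0.932.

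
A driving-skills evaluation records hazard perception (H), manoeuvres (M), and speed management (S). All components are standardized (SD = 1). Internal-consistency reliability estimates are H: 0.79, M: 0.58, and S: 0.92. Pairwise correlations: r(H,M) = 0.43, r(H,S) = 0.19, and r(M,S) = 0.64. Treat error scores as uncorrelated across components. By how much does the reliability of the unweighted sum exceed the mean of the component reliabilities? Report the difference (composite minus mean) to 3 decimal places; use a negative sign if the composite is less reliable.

0.108

Var(sum) = 3 + 2.52 = 5.52; true-score variance = 2.29 + 2.52 = 4.81; composite reliability = 0.8714.
Mean component reliability = 0.7633.
Difference = 0.8714 − 0.7633 = 0.108.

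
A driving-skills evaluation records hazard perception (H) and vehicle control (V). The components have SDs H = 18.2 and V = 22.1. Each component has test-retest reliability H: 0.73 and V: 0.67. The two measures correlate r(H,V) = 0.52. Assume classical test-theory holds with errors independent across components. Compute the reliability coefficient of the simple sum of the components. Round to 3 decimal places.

Var(H+V) = 18.2² + 22.1² + 2·[18.2·22.1·0.52] = 819.65 + 418.309 = 1237.96.
Under uncorrelated errors the observed covariances equal the true-score covariances, so only the own-variance terms attenuate.
True-score variance = [18.2²·0.73 + 22.1²·0.67] + 418.309 = 569.04 + 418.309 = 987.349.
Reliability = 987.349 / 1237.96 = 0.798.

0.798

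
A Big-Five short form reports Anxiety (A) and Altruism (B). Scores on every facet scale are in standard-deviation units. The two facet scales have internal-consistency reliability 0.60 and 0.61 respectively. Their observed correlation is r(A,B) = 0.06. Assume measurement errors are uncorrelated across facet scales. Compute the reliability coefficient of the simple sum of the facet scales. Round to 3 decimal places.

Var(A+B) = 2 + 2·[0.06] = 2 + 0.12 = 2.12.
Because errors are independent across components, Cov(Tᵢ,Tⱼ) = Cov(Xᵢ,Xⱼ); the off-diagonal part of the true-score variance is the same as above.
True-score variance = [0.60 + 0.61] + 0.12 = 1.21 + 0.12 = 1.33.
Reliability = 1.33 / 2.12 = 0.627.

0.627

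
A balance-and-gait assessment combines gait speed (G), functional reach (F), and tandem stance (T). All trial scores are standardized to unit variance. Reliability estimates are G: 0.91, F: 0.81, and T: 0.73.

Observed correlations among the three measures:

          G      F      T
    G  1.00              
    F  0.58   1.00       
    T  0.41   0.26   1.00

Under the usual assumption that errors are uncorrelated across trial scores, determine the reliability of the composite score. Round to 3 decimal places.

Var(G+F+T) = 3 + 2·[0.58 + 0.41 + 0.26] = 3 + 2.5 = 5.5.
Because errors are independent across components, Cov(Tᵢ,Tⱼ) = Cov(Xᵢ,Xⱼ); the off-diagonal part of the true-score variance is the same as above.
True-score variance = [0.91 + 0.81 + 0.73] + 2.5 = 2.45 + 2.5 = 4.95.
Reliability = 4.95 / 5.5 = 0.900.

0.900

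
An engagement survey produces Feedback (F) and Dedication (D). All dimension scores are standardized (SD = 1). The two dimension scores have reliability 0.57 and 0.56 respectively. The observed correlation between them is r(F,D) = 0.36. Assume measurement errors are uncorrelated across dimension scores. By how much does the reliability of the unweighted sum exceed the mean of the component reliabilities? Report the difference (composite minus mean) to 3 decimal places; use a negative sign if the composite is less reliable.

Var(sum) = 2 + 0.72 = 2.72; true-score variance = 1.13 + 0.72 = 1.85; composite reliability = 0.6801.
Mean component reliability = 0.5650.
Difference = 0.6801 − 0.5650 = 0.115.

0.115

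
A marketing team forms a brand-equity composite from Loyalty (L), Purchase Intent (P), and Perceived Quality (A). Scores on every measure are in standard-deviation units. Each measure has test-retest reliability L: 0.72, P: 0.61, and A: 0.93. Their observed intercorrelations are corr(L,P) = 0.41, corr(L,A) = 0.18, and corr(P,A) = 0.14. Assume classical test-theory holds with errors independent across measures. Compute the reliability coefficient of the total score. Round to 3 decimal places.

Var(L+P+A) = 3 + 2·[0.41 + 0.18 + 0.14] = 3 + 1.46 = 4.46.
Because errors are independent across components, Cov(Tᵢ,Tⱼ) = Cov(Xᵢ,Xⱼ); the off-diagonal part of the true-score variance is the same as above.
True-score variance = [0.72 + 0.61 + 0.93] + 1.46 = 2.26 + 1.46 = 3.72.
Reliability = 3.72 / 4.46 = 0.834.

0.834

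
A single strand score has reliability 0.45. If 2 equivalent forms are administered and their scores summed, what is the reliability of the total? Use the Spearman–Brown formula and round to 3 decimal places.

ρ_k = kρ / (1 + (k−1)ρ) = 2·0.45 / (1 + 1·0.45) = 0.900 / 1.450 = 0.621.

0.621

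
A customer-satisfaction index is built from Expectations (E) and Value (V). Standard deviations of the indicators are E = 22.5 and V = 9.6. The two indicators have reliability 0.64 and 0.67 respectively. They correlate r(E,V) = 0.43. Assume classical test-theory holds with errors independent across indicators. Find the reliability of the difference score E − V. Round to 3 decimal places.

Var(E−V) = 22.5² + 9.6² − 2·22.5·9.6·0.43 = 598.41 − 185.76 = 412.65.
Under uncorrelated errors the observed covariances equal the true-score covariances, so only the own-variance terms attenuate.
True-score variance = [22.5²·0.64 + 9.6²·0.67] − 185.76 = 385.747 − 185.76 = 199.987.
Reliability = 199.987 / 412.65 = 0.485.

0.485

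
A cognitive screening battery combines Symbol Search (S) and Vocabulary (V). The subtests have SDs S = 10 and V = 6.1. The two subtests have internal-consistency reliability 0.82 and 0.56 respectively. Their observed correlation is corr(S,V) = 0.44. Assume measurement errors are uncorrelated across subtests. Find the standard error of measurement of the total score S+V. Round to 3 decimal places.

5.863

Var(total) = 137.21 + 53.68 = 190.89.
True-score variance = 102.838 + 53.68 = 156.518, so reliability = 0.8199.
Error variance = 190.89 − 156.518 = 34.3724; SEM = √34.3724 = 5.863.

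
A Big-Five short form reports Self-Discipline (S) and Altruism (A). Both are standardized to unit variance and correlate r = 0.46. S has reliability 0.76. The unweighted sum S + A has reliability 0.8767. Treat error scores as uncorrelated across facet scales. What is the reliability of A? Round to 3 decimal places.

0.880

Var(S+A) = 2 + 2·0.46 = 2.920.
True-score variance = ρ_S + ρ_A + 2·0.46, so 0.8767 = (0.76 + ρ_A + 0.92) / 2.920.
ρ_A = 0.8767·2.920 − 0.76 − 0.92 = 0.880.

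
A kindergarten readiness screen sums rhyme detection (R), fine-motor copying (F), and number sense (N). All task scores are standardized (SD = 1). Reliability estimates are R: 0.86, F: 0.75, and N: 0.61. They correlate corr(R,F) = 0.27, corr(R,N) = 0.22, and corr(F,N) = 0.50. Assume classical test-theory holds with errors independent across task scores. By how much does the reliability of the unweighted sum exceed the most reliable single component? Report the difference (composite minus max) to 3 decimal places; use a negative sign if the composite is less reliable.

-0.017

Var(sum) = 3 + 1.98 = 4.98; true-score variance = 2.22 + 1.98 = 4.2; composite reliability = 0.8434.
Max component reliability = 0.8600.
Difference = 0.8434 − 0.8600 = -0.017.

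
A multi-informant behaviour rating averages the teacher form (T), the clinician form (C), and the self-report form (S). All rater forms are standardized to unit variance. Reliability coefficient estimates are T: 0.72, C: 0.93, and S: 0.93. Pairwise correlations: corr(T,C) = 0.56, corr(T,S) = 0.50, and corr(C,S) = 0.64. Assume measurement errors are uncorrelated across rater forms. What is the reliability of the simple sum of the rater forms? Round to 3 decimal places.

0.934

Var(T+C+S) = 3 + 2·[0.56 + 0.50 + 0.64] = 3 + 3.4 = 6.4.
Because errors are independent across components, Cov(Tᵢ,Tⱼ) = Cov(Xᵢ,Xⱼ); the off-diagonal part of the true-score variance is the same as above.
True-score variance = [0.72 + 0.93 + 0.93] + 3.4 = 2.58 + 3.4 = 5.98.
Reliability = 5.98 / 6.4 = 0.934.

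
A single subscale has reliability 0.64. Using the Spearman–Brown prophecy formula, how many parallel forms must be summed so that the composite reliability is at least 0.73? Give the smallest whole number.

k ≥ ρ*(1−ρ₁)/(ρ₁(1−ρ*)) = 0.73·0.36 / (0.64·0.27) = 1.521.
Smallest integer k = 2.

2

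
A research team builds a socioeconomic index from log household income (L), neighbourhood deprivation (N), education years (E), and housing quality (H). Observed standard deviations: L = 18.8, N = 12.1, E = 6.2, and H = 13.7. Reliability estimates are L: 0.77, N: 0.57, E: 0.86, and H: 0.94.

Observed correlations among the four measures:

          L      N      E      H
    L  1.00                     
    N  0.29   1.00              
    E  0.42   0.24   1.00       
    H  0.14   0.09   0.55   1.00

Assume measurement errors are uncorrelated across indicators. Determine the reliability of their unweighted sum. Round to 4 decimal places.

0.8645

Var(L+N+E+H) = 18.8² + 12.1² + 6.2² + 13.7² + 2·[18.8·12.1·0.29 + 18.8·6.2·0.42 + 18.8·13.7·0.14 + 12.1·6.2·0.24 + 12.1·13.7·0.09 + 6.2·13.7·0.55] = 725.98 + 461.248 = 1187.23.
Under uncorrelated errors the observed covariances equal the true-score covariances, so only the own-variance terms attenuate.
True-score variance = [18.8²·0.77 + 12.1²·0.57 + 6.2²·0.86 + 13.7²·0.94] + 461.248 = 565.09 + 461.248 = 1026.34.
Reliability = 1026.34 / 1187.23 = 0.8645.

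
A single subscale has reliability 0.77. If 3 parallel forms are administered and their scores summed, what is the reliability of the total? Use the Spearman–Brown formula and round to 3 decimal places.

0.909

ρ_k = kρ / (1 + (k−1)ρ) = 3·0.77 / (1 + 2·0.77) = 2.310 / 2.540 = 0.909.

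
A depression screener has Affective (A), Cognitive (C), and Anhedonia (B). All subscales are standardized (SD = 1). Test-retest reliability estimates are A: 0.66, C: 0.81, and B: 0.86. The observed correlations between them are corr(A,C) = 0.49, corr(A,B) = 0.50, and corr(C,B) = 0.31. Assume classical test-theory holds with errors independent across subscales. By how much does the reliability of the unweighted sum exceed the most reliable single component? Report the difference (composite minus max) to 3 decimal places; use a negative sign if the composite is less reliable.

Var(sum) = 3 + 2.6 = 5.6; true-score variance = 2.33 + 2.6 = 4.93; composite reliability = 0.8804.
Max component reliability = 0.8600.
Difference = 0.8804 − 0.8600 = 0.020.

0.020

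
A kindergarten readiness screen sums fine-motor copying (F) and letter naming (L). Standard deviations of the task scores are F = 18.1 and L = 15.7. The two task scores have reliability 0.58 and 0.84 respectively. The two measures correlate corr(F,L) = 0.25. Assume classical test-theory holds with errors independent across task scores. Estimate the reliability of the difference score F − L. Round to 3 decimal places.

0.590

Var(F−L) = 18.1² + 15.7² − 2·18.1·15.7·0.25 = 574.1 − 142.085 = 432.015.
Under uncorrelated errors the observed covariances equal the true-score covariances, so only the own-variance terms attenuate.
True-score variance = [18.1²·0.58 + 15.7²·0.84] − 142.085 = 397.065 − 142.085 = 254.98.
Reliability = 254.98 / 432.015 = 0.590.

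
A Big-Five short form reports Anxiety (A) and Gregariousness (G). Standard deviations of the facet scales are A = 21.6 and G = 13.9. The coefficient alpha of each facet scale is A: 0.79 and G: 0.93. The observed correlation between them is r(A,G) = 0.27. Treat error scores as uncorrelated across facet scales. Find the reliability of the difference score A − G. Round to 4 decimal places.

0.7759

Var(A−G) = 21.6² + 13.9² − 2·21.6·13.9·0.27 = 659.77 − 162.13 = 497.64.
Because errors are independent across components, Cov(Tᵢ,Tⱼ) = Cov(Xᵢ,Xⱼ); the off-diagonal part of the true-score variance is the same as above.
True-score variance = [21.6²·0.79 + 13.9²·0.93] − 162.13 = 548.268 − 162.13 = 386.138.
Reliability = 386.138 / 497.64 = 0.7759.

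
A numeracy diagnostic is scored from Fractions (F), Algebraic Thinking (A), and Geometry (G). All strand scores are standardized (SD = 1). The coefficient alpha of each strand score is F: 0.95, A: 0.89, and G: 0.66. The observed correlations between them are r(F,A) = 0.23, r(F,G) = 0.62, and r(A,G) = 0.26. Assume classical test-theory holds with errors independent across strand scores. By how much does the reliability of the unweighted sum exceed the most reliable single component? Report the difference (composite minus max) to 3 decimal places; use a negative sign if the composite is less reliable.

-0.046

Var(sum) = 3 + 2.22 = 5.22; true-score variance = 2.5 + 2.22 = 4.72; composite reliability = 0.9042.
Max component reliability = 0.9500.
Difference = 0.9042 − 0.9500 = -0.046.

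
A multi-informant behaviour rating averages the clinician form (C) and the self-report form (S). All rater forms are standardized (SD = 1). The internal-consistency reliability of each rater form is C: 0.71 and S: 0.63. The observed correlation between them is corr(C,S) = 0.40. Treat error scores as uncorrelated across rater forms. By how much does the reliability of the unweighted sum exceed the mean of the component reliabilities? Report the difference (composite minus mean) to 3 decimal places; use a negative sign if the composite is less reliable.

Var(sum) = 2 + 0.8 = 2.8; true-score variance = 1.34 + 0.8 = 2.14; composite reliability = 0.7643.
Mean component reliability = 0.6700.
Difference = 0.7643 − 0.6700 = 0.094.

0.094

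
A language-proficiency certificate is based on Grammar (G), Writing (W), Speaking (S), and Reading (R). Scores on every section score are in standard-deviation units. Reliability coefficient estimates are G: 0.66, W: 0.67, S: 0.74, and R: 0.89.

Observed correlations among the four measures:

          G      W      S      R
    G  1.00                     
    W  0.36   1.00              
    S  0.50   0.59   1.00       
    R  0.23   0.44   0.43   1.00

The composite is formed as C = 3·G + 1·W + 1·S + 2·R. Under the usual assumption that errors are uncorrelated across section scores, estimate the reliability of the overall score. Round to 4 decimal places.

Var(C) = 3² + 1 + 1 + 2² + 2·[3·0.36 + 3·0.50 + 6·0.23 + 0.59 + 2·0.44 + 2·0.43] = 15 + 12.58 = 27.58.
Because errors are independent across components, Cov(Tᵢ,Tⱼ) = Cov(Xᵢ,Xⱼ); the off-diagonal part of the true-score variance is the same as above.
True-score variance = [3²·0.66 + 0.67 + 0.74 + 2²·0.89] + 12.58 = 10.91 + 12.58 = 23.49.
Reliability = 23.49 / 27.58 = 0.8517.

0.8517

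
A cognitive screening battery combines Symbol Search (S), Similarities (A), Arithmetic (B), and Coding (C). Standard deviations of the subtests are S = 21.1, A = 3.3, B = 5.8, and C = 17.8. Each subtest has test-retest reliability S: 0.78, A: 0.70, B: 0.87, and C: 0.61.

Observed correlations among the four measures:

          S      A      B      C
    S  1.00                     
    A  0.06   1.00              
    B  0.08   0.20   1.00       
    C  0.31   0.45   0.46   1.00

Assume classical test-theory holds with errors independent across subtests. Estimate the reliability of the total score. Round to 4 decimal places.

Var(S+A+B+C) = 21.1² + 3.3² + 5.8² + 17.8² + 2·[21.1·3.3·0.06 + 21.1·5.8·0.08 + 21.1·17.8·0.31 + 3.3·5.8·0.20 + 3.3·17.8·0.45 + 5.8·17.8·0.46] = 806.58 + 416.299 = 1222.88.
Because errors are independent across components, Cov(Tᵢ,Tⱼ) = Cov(Xᵢ,Xⱼ); the off-diagonal part of the true-score variance is the same as above.
True-score variance = [21.1²·0.78 + 3.3²·0.70 + 5.8²·0.87 + 17.8²·0.61] + 416.299 = 577.426 + 416.299 = 993.725.
Reliability = 993.725 / 1222.88 = 0.8126.

0.8126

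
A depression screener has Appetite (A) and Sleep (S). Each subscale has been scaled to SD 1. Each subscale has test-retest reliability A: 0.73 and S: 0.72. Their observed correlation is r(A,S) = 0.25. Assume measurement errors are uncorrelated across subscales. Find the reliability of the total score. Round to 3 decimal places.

0.780

Var(A+S) = 2 + 2·[0.25] = 2 + 0.5 = 2.5.
Because errors are independent across components, Cov(Tᵢ,Tⱼ) = Cov(Xᵢ,Xⱼ); the off-diagonal part of the true-score variance is the same as above.
True-score variance = [0.73 + 0.72] + 0.5 = 1.45 + 0.5 = 1.95.
Reliability = 1.95 / 2.5 = 0.780.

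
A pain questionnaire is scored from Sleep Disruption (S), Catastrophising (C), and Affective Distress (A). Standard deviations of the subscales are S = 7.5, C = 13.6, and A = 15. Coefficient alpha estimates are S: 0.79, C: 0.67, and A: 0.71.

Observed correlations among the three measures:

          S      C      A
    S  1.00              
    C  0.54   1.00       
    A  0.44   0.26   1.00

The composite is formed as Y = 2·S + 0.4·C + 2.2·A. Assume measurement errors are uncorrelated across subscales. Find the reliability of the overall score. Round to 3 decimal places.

0.810

Var(Y) = 2²·7.5² + 0.4²·13.6² + 2.2²·15² + 2·[0.8·7.5·13.6·0.54 + 4.4·7.5·15·0.44 + 0.88·13.6·15·0.26] = 1343.59 + 617.078 = 1960.67.
Under uncorrelated errors the observed covariances equal the true-score covariances, so only the own-variance terms attenuate.
True-score variance = [2²·7.5²·0.79 + 0.4²·13.6²·0.67 + 2.2²·15²·0.71] + 617.078 = 970.768 + 617.078 = 1587.85.
Reliability = 1587.85 / 1960.67 = 0.810.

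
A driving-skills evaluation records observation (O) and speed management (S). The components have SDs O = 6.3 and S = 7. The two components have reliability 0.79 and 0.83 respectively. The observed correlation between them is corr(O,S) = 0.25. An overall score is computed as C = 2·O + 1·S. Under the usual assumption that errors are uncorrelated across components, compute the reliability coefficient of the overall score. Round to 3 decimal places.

0.835

Var(C) = 2²·6.3² + 7² + 2·[2·6.3·7·0.25] = 207.76 + 44.1 = 251.86.
With uncorrelated errors the cross-covariances are all true-score covariance, so they carry over unchanged; only the diagonal terms shrink to ρᵢσᵢ².
True-score variance = [2²·6.3²·0.79 + 7²·0.83] + 44.1 = 166.09 + 44.1 = 210.19.
Reliability = 210.19 / 251.86 = 0.835.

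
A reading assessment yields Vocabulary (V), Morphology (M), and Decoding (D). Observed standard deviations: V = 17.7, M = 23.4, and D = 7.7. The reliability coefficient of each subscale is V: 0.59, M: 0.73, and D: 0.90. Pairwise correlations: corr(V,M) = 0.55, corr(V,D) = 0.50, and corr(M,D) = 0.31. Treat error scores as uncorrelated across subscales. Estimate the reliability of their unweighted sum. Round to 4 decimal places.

0.8262

Var(V+M+D) = 17.7² + 23.4² + 7.7² + 2·[17.7·23.4·0.55 + 17.7·7.7·0.50 + 23.4·7.7·0.31] = 920.14 + 703.6 = 1623.74.
Under uncorrelated errors the observed covariances equal the true-score covariances, so only the own-variance terms attenuate.
True-score variance = [17.7²·0.59 + 23.4²·0.73 + 7.7²·0.90] + 703.6 = 637.921 + 703.6 = 1341.52.
Reliability = 1341.52 / 1623.74 = 0.8262.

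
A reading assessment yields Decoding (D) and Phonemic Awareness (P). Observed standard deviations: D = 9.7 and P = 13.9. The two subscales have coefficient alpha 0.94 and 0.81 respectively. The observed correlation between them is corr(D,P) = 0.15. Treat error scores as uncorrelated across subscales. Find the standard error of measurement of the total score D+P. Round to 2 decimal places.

6.51

Var(total) = 287.3 + 40.449 = 327.749.
True-score variance = 244.945 + 40.449 = 285.394, so reliability = 0.8708.
Error variance = 327.749 − 285.394 = 42.3553; SEM = √42.3553 = 6.51.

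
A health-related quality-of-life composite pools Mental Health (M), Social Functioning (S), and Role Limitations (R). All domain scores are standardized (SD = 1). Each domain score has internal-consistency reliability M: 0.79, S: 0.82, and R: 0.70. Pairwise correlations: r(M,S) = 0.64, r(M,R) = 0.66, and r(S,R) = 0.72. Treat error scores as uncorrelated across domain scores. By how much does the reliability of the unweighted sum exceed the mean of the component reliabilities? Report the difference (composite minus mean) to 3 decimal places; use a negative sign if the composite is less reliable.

Var(sum) = 3 + 4.04 = 7.04; true-score variance = 2.31 + 4.04 = 6.35; composite reliability = 0.9020.
Mean component reliability = 0.7700.
Difference = 0.9020 − 0.7700 = 0.132.

0.132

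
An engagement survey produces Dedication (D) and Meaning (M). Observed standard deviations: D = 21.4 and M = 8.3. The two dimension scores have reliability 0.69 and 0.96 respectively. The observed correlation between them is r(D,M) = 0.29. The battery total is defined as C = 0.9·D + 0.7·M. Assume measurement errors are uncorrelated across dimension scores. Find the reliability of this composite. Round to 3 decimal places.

0.752

Var(C) = 0.9²·21.4² + 0.7²·8.3² + 2·[0.63·21.4·8.3·0.29] = 404.704 + 64.9023 = 469.606.
With uncorrelated errors the cross-covariances are all true-score covariance, so they carry over unchanged; only the diagonal terms shrink to ρᵢσᵢ².
True-score variance = [0.9²·21.4²·0.69 + 0.7²·8.3²·0.96] + 64.9023 = 288.36 + 64.9023 = 353.262.
Reliability = 353.262 / 469.606 = 0.752.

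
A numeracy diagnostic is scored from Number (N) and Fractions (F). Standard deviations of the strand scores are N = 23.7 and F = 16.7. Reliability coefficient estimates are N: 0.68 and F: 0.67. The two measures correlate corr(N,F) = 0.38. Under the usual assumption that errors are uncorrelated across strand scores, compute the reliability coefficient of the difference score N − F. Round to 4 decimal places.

Var(N−F) = 23.7² + 16.7² − 2·23.7·16.7·0.38 = 840.58 − 300.8 = 539.78.
Because errors are independent across components, Cov(Tᵢ,Tⱼ) = Cov(Xᵢ,Xⱼ); the off-diagonal part of the true-score variance is the same as above.
True-score variance = [23.7²·0.68 + 16.7²·0.67] − 300.8 = 568.805 − 300.8 = 268.005.
Reliability = 268.005 / 539.78 = 0.4965.

0.4965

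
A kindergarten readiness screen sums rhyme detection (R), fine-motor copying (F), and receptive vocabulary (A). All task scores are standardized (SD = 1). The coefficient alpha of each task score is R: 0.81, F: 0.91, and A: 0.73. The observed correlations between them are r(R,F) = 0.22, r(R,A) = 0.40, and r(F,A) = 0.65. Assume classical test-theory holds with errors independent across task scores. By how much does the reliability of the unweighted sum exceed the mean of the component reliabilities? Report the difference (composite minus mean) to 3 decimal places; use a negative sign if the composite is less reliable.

0.084

Var(sum) = 3 + 2.54 = 5.54; true-score variance = 2.45 + 2.54 = 4.99; composite reliability = 0.9007.
Mean component reliability = 0.8167.
Difference = 0.9007 − 0.8167 = 0.084.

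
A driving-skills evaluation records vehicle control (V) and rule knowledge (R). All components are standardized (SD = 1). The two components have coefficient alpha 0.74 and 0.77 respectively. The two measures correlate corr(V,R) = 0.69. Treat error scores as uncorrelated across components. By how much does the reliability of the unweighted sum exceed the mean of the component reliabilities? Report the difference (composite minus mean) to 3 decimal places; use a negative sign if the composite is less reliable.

Var(sum) = 2 + 1.38 = 3.38; true-score variance = 1.51 + 1.38 = 2.89; composite reliability = 0.8550.
Mean component reliability = 0.7550.
Difference = 0.8550 − 0.7550 = 0.100.

0.100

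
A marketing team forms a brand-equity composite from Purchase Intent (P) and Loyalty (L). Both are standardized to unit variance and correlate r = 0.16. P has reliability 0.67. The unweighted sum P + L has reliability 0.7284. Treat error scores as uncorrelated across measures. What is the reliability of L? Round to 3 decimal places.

0.700

Var(P+L) = 2 + 2·0.16 = 2.320.
True-score variance = ρ_P + ρ_L + 2·0.16, so 0.7284 = (0.67 + ρ_L + 0.32) / 2.320.
ρ_L = 0.7284·2.320 − 0.67 − 0.32 = 0.700.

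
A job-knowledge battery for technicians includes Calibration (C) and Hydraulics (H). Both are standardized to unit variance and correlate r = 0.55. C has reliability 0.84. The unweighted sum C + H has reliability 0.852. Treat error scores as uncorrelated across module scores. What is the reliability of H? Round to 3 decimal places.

0.701

Var(C+H) = 2 + 2·0.55 = 3.100.
True-score variance = ρ_C + ρ_H + 2·0.55, so 0.852 = (0.84 + ρ_H + 1.10) / 3.100.
ρ_H = 0.852·3.100 − 0.84 − 1.10 = 0.701.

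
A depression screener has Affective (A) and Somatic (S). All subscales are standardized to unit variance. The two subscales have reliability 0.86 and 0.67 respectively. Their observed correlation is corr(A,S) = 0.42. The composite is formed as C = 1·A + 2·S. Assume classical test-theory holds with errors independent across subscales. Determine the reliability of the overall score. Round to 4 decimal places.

0.7814

Var(C) = 1 + 2² + 2·[2·0.42] = 5 + 1.68 = 6.68.
Under uncorrelated errors the observed covariances equal the true-score covariances, so only the own-variance terms attenuate.
True-score variance = [0.86 + 2²·0.67] + 1.68 = 3.54 + 1.68 = 5.22.
Reliability = 5.22 / 6.68 = 0.7814.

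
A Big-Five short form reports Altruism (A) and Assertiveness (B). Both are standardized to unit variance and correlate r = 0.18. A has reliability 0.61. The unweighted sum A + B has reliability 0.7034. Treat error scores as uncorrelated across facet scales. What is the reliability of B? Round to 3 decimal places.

Var(A+B) = 2 + 2·0.18 = 2.360.
True-score variance = ρ_A + ρ_B + 2·0.18, so 0.7034 = (0.61 + ρ_B + 0.36) / 2.360.
ρ_B = 0.7034·2.360 − 0.61 − 0.36 = 0.690.

0.690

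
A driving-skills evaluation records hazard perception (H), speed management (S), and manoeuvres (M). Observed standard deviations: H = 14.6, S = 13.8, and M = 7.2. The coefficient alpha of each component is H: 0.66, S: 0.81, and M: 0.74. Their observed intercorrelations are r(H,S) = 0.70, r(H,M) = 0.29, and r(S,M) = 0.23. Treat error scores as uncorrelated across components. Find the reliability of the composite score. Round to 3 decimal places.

Var(H+S+M) = 14.6² + 13.8² + 7.2² + 2·[14.6·13.8·0.70 + 14.6·7.2·0.29 + 13.8·7.2·0.23] = 455.44 + 388.747 = 844.187.
Under uncorrelated errors the observed covariances equal the true-score covariances, so only the own-variance terms attenuate.
True-score variance = [14.6²·0.66 + 13.8²·0.81 + 7.2²·0.74] + 388.747 = 333.304 + 388.747 = 722.051.
Reliability = 722.051 / 844.187 = 0.855.

0.855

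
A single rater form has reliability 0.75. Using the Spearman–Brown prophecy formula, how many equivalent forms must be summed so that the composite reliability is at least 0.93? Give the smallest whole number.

5

k ≥ ρ*(1−ρ₁)/(ρ₁(1−ρ*)) = 0.93·0.25 / (0.75·0.07) = 4.429.
Smallest integer k = 5.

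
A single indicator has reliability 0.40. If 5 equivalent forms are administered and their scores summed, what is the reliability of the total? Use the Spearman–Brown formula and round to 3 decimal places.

ρ_k = kρ / (1 + (k−1)ρ) = 5·0.40 / (1 + 4·0.40) = 2.000 / 2.600 = 0.769.

0.769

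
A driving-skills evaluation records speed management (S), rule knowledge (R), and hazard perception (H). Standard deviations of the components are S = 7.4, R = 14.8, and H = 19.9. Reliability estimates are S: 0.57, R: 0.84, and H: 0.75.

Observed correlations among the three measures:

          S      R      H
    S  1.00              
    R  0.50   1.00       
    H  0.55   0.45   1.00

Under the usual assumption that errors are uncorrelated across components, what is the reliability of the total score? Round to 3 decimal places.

Var(S+R+H) = 7.4² + 14.8² + 19.9² + 2·[7.4·14.8·0.50 + 7.4·19.9·0.55 + 14.8·19.9·0.45] = 669.81 + 536.574 = 1206.38.
Because errors are independent across components, Cov(Tᵢ,Tⱼ) = Cov(Xᵢ,Xⱼ); the off-diagonal part of the true-score variance is the same as above.
True-score variance = [7.4²·0.57 + 14.8²·0.84 + 19.9²·0.75] + 536.574 = 512.214 + 536.574 = 1048.79.
Reliability = 1048.79 / 1206.38 = 0.869.

0.869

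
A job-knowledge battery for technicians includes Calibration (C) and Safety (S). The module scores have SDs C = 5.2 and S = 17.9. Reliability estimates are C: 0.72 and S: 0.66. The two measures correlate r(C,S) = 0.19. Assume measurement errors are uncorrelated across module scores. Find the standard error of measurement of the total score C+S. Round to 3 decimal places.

Var(total) = 347.45 + 35.3704 = 382.82.
True-score variance = 230.939 + 35.3704 = 266.31, so reliability = 0.6957.
Error variance = 382.82 − 266.31 = 116.511; SEM = √116.511 = 10.794.

10.794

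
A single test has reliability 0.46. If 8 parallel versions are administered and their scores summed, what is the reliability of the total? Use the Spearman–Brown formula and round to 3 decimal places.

0.872

ρ_k = kρ / (1 + (k−1)ρ) = 8·0.46 / (1 + 7·0.46) = 3.680 / 4.220 = 0.872.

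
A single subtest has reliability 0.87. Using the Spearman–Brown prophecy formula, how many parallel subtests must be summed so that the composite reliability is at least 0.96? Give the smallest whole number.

4

k ≥ ρ*(1−ρ₁)/(ρ₁(1−ρ*)) = 0.96·0.13 / (0.87·0.04) = 3.586.
Smallest integer k = 4.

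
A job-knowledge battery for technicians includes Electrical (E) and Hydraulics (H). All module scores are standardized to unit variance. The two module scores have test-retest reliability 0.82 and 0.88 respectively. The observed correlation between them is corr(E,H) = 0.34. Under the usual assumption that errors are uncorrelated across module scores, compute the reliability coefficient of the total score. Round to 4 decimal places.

Var(E+H) = 2 + 2·[0.34] = 2 + 0.68 = 2.68.
Under uncorrelated errors the observed covariances equal the true-score covariances, so only the own-variance terms attenuate.
True-score variance = [0.82 + 0.88] + 0.68 = 1.7 + 0.68 = 2.38.
Reliability = 2.38 / 2.68 = 0.8881.

0.8881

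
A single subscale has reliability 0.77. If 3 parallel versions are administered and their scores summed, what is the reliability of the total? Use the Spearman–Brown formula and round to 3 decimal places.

ρ_k = kρ / (1 + (k−1)ρ) = 3·0.77 / (1 + 2·0.77) = 2.310 / 2.540 = 0.909.

0.909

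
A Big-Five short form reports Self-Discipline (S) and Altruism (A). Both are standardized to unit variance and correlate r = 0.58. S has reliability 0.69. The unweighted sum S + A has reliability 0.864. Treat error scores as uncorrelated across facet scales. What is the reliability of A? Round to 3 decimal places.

Var(S+A) = 2 + 2·0.58 = 3.160.
True-score variance = ρ_S + ρ_A + 2·0.58, so 0.864 = (0.69 + ρ_A + 1.16) / 3.160.
ρ_A = 0.864·3.160 − 0.69 − 1.16 = 0.880.

0.880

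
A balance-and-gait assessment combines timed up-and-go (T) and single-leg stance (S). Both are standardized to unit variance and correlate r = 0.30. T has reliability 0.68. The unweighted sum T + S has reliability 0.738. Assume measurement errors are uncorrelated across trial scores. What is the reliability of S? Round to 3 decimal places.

0.639

Var(T+S) = 2 + 2·0.30 = 2.600.
True-score variance = ρ_T + ρ_S + 2·0.30, so 0.738 = (0.68 + ρ_S + 0.60) / 2.600.
ρ_S = 0.738·2.600 − 0.68 − 0.60 = 0.639.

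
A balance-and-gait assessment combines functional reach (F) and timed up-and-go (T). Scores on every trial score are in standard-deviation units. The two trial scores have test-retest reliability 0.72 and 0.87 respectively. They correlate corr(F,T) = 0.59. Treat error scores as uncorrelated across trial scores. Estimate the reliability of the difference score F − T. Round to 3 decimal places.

0.500

Var(F−T) = 1 + 1 − 2·0.59 = 2 − 1.18 = 0.82.
Because errors are independent across components, Cov(Tᵢ,Tⱼ) = Cov(Xᵢ,Xⱼ); the off-diagonal part of the true-score variance is the same as above.
True-score variance = [0.72 + 0.87] − 1.18 = 1.59 − 1.18 = 0.41.
Reliability = 0.41 / 0.82 = 0.500.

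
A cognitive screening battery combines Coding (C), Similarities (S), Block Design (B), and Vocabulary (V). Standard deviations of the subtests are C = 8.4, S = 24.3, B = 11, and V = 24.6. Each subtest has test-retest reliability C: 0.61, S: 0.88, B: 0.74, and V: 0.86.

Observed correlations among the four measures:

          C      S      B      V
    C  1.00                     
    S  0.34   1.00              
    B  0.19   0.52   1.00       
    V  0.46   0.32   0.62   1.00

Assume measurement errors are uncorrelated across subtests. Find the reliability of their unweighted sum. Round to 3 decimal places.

0.922

Var(C+S+B+V) = 8.4² + 24.3² + 11² + 24.6² + 2·[8.4·24.3·0.34 + 8.4·11·0.19 + 8.4·24.6·0.46 + 24.3·11·0.52 + 24.3·24.6·0.32 + 11·24.6·0.62] = 1387.21 + 1360.14 = 2747.35.
Because errors are independent across components, Cov(Tᵢ,Tⱼ) = Cov(Xᵢ,Xⱼ); the off-diagonal part of the true-score variance is the same as above.
True-score variance = [8.4²·0.61 + 24.3²·0.88 + 11²·0.74 + 24.6²·0.86] + 1360.14 = 1172.65 + 1360.14 = 2532.79.
Reliability = 2532.79 / 2747.35 = 0.922.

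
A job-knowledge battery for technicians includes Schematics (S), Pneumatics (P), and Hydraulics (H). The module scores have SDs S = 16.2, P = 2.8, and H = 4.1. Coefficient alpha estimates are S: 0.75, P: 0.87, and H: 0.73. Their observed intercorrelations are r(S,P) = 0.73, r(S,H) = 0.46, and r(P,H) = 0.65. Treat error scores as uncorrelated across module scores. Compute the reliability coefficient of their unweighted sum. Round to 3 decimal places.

0.834

Var(S+P+H) = 16.2² + 2.8² + 4.1² + 2·[16.2·2.8·0.73 + 16.2·4.1·0.46 + 2.8·4.1·0.65] = 287.09 + 142.256 = 429.346.
Because errors are independent across components, Cov(Tᵢ,Tⱼ) = Cov(Xᵢ,Xⱼ); the off-diagonal part of the true-score variance is the same as above.
True-score variance = [16.2²·0.75 + 2.8²·0.87 + 4.1²·0.73] + 142.256 = 215.922 + 142.256 = 358.178.
Reliability = 358.178 / 429.346 = 0.834.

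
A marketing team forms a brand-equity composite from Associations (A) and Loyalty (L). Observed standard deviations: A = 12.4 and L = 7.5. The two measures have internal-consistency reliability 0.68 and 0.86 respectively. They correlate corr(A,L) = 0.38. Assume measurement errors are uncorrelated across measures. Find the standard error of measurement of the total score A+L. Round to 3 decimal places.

Var(total) = 210.01 + 70.68 = 280.69.
True-score variance = 152.932 + 70.68 = 223.612, so reliability = 0.7967.
Error variance = 280.69 − 223.612 = 57.0782; SEM = √57.0782 = 7.555.

7.555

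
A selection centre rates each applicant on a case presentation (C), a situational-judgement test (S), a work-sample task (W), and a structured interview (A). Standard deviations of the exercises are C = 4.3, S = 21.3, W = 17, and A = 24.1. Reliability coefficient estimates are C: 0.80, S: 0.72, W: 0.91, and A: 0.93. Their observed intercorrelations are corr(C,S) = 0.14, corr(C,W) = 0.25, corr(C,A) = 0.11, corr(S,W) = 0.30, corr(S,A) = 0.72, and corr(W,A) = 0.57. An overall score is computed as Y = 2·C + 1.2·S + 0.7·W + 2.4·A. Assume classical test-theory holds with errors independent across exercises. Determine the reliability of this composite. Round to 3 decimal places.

0.941

Var(Y) = 2²·4.3² + 1.2²·21.3² + 0.7²·17² + 2.4²·24.1² + 2·[2.4·4.3·21.3·0.14 + 1.4·4.3·17·0.25 + 4.8·4.3·24.1·0.11 + 0.84·21.3·17·0.30 + 2.88·21.3·24.1·0.72 + 1.68·17·24.1·0.57] = 4214.35 + 3318.19 = 7532.54.
Under uncorrelated errors the observed covariances equal the true-score covariances, so only the own-variance terms attenuate.
True-score variance = [2²·4.3²·0.80 + 1.2²·21.3²·0.72 + 0.7²·17²·0.91 + 2.4²·24.1²·0.93] + 3318.19 = 3769.7 + 3318.19 = 7087.89.
Reliability = 7087.89 / 7532.54 = 0.941.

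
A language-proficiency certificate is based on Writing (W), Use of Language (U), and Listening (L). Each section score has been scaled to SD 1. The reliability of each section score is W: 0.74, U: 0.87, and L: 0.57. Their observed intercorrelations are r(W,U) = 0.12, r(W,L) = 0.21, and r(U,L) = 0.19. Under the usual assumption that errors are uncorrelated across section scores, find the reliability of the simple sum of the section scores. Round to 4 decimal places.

0.7970

Var(W+U+L) = 3 + 2·[0.12 + 0.21 + 0.19] = 3 + 1.04 = 4.04.
With uncorrelated errors the cross-covariances are all true-score covariance, so they carry over unchanged; only the diagonal terms shrink to ρᵢσᵢ².
True-score variance = [0.74 + 0.87 + 0.57] + 1.04 = 2.18 + 1.04 = 3.22.
Reliability = 3.22 / 4.04 = 0.7970.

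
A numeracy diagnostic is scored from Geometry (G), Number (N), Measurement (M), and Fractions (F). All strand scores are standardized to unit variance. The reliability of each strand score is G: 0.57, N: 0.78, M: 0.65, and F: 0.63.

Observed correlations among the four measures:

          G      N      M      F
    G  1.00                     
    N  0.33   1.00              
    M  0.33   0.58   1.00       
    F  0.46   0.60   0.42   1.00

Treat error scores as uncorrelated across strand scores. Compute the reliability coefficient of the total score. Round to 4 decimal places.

Var(G+N+M+F) = 4 + 2·[0.33 + 0.33 + 0.46 + 0.58 + 0.60 + 0.42] = 4 + 5.44 = 9.44.
Because errors are independent across components, Cov(Tᵢ,Tⱼ) = Cov(Xᵢ,Xⱼ); the off-diagonal part of the true-score variance is the same as above.
True-score variance = [0.57 + 0.78 + 0.65 + 0.63] + 5.44 = 2.63 + 5.44 = 8.07.
Reliability = 8.07 / 9.44 = 0.8549.

0.8549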